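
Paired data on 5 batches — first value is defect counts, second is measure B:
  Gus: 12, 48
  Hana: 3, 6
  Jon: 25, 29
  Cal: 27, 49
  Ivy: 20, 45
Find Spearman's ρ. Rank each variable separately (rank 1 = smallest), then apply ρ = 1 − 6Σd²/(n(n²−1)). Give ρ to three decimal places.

Ranks of variable 1: 2, 1, 4, 5, 3
Ranks of variable 2: 4, 1, 2, 5, 3
d = r₁ − r₂: -2, 0, 2, 0, 0
d²: 4, 0, 4, 0, 0; Σd² = 8
ρ = 1 − 6·8/(5·24) = 1 − 48/120 = 0.600

0.600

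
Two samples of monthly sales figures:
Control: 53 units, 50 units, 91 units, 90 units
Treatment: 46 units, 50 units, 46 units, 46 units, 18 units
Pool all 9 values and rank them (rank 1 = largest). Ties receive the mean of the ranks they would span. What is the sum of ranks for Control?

10.5

Sorted (descending): 91, 90, 53, 50, 50, 46, 46, 46, 18
The 2 values of 50 occupy positions 4–5 → average rank (4+5)/2 = 4.5.
The 3 values of 46 occupy positions 6–8 → average rank 7.
Control values → pooled ranks: 53→3, 50→4.5, 91→1, 90→2
Rank sum = 3 + 4.5 + 1 + 2 = 10.5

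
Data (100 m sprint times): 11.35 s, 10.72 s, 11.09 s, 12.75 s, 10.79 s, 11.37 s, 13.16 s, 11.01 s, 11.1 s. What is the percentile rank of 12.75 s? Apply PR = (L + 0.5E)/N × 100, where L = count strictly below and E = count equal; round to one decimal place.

83.3

N = 9.
Strictly below 12.75: 7. Equal to 12.75: 1.
PR = (7 + 0.5·1)/9 × 100 = 83.3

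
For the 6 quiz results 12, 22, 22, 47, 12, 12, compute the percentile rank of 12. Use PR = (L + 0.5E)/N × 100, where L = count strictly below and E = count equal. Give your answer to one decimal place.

25.0

N = 6.
Strictly below 12: 0. Equal to 12: 3.
PR = (0 + 0.5·3)/6 × 100 = 25.0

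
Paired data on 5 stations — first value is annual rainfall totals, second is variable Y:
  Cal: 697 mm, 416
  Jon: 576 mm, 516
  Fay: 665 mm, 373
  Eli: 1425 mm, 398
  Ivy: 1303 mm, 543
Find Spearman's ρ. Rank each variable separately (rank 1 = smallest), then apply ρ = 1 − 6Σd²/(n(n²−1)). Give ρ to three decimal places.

Ranks of variable 1: 3, 1, 2, 5, 4
Ranks of variable 2: 3, 4, 1, 2, 5
d = r₁ − r₂: 0, -3, 1, 3, -1
d²: 0, 9, 1, 9, 1; Σd² = 20
ρ = 1 − 6·20/(5·24) = 1 − 120/120 = 0.000

0.000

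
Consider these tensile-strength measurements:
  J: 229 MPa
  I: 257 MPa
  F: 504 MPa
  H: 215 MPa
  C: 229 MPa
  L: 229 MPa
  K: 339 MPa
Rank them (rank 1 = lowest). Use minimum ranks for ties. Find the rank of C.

Sorted (ascending): 215, 229, 229, 229, 257, 339, 504
The 3 values of 229 occupy positions 2–4 → each gets rank 2.
C has value 229 MPa → rank 2.

2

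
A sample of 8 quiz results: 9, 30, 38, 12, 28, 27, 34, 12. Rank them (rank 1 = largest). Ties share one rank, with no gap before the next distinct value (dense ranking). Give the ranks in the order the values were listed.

7, 3, 1, 6, 4, 5, 2, 6

Sorted (descending): 38, 34, 30, 28, 27, 12, 12, 9
The 2 values of 12 share dense rank 6.
Remaining distinct values take the next consecutive integers.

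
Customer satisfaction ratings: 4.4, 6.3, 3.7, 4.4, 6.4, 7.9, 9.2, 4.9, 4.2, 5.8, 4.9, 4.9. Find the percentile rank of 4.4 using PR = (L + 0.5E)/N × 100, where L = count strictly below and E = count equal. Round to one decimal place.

N = 12.
Strictly below 4.4: 2. Equal to 4.4: 2.
PR = (2 + 0.5·2)/12 × 100 = 25.0

25.0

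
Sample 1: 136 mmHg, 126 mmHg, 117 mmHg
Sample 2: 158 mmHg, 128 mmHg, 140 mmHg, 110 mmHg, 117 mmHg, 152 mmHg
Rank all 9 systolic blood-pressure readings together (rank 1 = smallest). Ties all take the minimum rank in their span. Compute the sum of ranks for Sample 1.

12

Sorted (ascending): 110, 117, 117, 126, 128, 136, 140, 152, 158
The 2 values of 117 occupy positions 2–3 → each gets rank 2.
Sample 1 values → pooled ranks: 136→6, 126→4, 117→2
Rank sum = 6 + 4 + 2 = 12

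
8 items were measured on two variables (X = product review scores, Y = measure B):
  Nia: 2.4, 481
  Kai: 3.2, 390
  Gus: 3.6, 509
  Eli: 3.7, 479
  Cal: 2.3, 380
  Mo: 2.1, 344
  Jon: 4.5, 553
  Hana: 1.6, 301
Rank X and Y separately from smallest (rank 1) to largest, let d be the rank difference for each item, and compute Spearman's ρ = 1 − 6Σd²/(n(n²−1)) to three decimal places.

Ranks of variable 1: 4, 5, 6, 7, 3, 2, 8, 1
Ranks of variable 2: 6, 4, 7, 5, 3, 2, 8, 1
d = r₁ − r₂: -2, 1, -1, 2, 0, 0, 0, 0
d²: 4, 1, 1, 4, 0, 0, 0, 0; Σd² = 10
ρ = 1 − 6·10/(8·63) = 1 − 60/504 = 0.881

0.881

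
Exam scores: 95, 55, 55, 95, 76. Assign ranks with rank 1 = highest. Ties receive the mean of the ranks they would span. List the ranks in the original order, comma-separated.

1.5, 4.5, 4.5, 1.5, 3

Sorted (descending): 95, 95, 76, 55, 55
The 2 values of 95 occupy positions 1–2 → average rank (1+2)/2 = 1.5.
The 2 values of 55 occupy positions 4–5 → average rank (4+5)/2 = 4.5.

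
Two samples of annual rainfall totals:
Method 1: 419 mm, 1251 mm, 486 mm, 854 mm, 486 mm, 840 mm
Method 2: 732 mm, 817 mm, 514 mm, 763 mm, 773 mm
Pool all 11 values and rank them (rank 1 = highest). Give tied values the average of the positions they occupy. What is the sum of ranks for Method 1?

Sorted (descending): 1251, 854, 840, 817, 773, 763, 732, 514, 486, 486, 419
The 2 values of 486 occupy positions 9–10 → average rank (9+10)/2 = 9.5.
Method 1 values → pooled ranks: 419→11, 1251→1, 486→9.5, 854→2, 486→9.5, 840→3
Rank sum = 11 + 1 + 9.5 + 2 + 9.5 + 3 = 36

36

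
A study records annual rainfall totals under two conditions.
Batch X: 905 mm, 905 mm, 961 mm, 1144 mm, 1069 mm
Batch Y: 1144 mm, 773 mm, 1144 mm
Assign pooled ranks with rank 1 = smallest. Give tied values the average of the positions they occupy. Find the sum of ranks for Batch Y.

15

Sorted (ascending): 773, 905, 905, 961, 1069, 1144, 1144, 1144
The 2 values of 905 occupy positions 2–3 → average rank (2+3)/2 = 2.5.
The 3 values of 1144 occupy positions 6–8 → average rank 7.
Batch Y values → pooled ranks: 1144→7, 773→1, 1144→7
Rank sum = 7 + 1 + 7 = 15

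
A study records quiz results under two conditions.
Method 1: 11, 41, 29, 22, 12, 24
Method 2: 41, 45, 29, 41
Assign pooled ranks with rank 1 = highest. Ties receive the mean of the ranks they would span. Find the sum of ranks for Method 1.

Sorted (descending): 45, 41, 41, 41, 29, 29, 24, 22, 12, 11
The 3 values of 41 occupy positions 2–4 → average rank 3.
The 2 values of 29 occupy positions 5–6 → average rank (5+6)/2 = 5.5.
Method 1 values → pooled ranks: 11→10, 41→3, 29→5.5, 22→8, 12→9, 24→7
Rank sum = 10 + 3 + 5.5 + 8 + 9 + 7 = 42.5

42.5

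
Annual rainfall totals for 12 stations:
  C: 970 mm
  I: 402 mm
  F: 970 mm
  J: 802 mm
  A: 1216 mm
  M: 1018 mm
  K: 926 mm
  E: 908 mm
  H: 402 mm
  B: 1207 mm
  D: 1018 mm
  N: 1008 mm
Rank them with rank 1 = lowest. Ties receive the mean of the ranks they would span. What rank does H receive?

Sorted (ascending): 402, 402, 802, 908, 926, 970, 970, 1008, 1018, 1018, 1207, 1216
The 2 values of 402 occupy positions 1–2 → average rank (1+2)/2 = 1.5.
The 2 values of 970 occupy positions 6–7 → average rank (6+7)/2 = 6.5.
The 2 values of 1018 occupy positions 9–10 → average rank (9+10)/2 = 9.5.
H has value 402 mm → rank 1.5.

1.5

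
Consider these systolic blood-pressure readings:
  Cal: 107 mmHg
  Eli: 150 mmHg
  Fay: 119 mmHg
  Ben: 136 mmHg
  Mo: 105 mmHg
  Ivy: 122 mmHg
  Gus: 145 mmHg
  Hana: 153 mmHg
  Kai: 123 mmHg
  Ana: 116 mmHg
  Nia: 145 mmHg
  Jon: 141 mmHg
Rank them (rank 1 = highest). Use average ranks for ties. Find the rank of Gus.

Sorted (descending): 153, 150, 145, 145, 141, 136, 123, 122, 119, 116, 107, 105
The 2 values of 145 occupy positions 3–4 → average rank (3+4)/2 = 3.5.
Gus has value 145 mmHg → rank 3.5.

3.5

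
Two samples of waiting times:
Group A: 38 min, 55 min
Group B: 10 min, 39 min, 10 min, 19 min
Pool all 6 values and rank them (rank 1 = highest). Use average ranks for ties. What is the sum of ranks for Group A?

4

Sorted (descending): 55, 39, 38, 19, 10, 10
The 2 values of 10 occupy positions 5–6 → average rank (5+6)/2 = 5.5.
Group A values → pooled ranks: 38→3, 55→1
Rank sum = 3 + 1 = 4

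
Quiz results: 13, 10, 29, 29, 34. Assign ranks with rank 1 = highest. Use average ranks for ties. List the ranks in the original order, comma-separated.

Sorted (descending): 34, 29, 29, 13, 10
The 2 values of 29 occupy positions 2–3 → average rank (2+3)/2 = 2.5.

4, 5, 2.5, 2.5, 1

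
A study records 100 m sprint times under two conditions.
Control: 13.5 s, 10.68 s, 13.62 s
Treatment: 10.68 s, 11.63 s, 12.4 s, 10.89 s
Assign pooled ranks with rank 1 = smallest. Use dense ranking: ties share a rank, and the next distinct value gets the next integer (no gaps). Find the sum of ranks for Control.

12

Sorted (ascending): 10.68, 10.68, 10.89, 11.63, 12.4, 13.5, 13.62
The 2 values of 10.68 share dense rank 1.
Remaining distinct values take the next consecutive integers.
Control values → pooled ranks: 13.5→5, 10.68→1, 13.62→6
Rank sum = 5 + 1 + 6 = 12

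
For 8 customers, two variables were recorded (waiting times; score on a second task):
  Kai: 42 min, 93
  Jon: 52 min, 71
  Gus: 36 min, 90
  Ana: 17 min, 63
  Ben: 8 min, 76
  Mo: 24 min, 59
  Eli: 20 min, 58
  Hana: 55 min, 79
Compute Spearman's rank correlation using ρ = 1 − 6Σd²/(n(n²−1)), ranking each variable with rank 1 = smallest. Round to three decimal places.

0.452

Ranks of variable 1: 6, 7, 5, 2, 1, 4, 3, 8
Ranks of variable 2: 8, 4, 7, 3, 5, 2, 1, 6
d = r₁ − r₂: -2, 3, -2, -1, -4, 2, 2, 2
d²: 4, 9, 4, 1, 16, 4, 4, 4; Σd² = 46
ρ = 1 − 6·46/(8·63) = 1 − 276/504 = 0.452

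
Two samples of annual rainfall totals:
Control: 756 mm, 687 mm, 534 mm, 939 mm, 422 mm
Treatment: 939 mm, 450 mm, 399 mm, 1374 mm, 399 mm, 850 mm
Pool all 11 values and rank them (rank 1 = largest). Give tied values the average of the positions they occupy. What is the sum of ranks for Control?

Sorted (descending): 1374, 939, 939, 850, 756, 687, 534, 450, 422, 399, 399
The 2 values of 939 occupy positions 2–3 → average rank (2+3)/2 = 2.5.
The 2 values of 399 occupy positions 10–11 → average rank (10+11)/2 = 10.5.
Control values → pooled ranks: 756→5, 687→6, 534→7, 939→2.5, 422→9
Rank sum = 5 + 6 + 7 + 2.5 + 9 = 29.5

29.5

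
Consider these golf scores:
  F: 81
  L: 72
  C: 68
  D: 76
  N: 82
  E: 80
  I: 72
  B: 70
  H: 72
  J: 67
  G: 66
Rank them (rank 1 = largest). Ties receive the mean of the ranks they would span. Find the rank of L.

6

Sorted (descending): 82, 81, 80, 76, 72, 72, 72, 70, 68, 67, 66
The 3 values of 72 occupy positions 5–7 → average rank 6.
L has value 72 → rank 6.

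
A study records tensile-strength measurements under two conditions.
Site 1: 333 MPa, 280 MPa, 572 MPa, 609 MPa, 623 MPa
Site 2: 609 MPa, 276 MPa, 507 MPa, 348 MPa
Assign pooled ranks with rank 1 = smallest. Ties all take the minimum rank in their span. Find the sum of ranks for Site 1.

Sorted (ascending): 276, 280, 333, 348, 507, 572, 609, 609, 623
The 2 values of 609 occupy positions 7–8 → each gets rank 7.
Site 1 values → pooled ranks: 333→3, 280→2, 572→6, 609→7, 623→9
Rank sum = 3 + 2 + 6 + 7 + 9 = 27

27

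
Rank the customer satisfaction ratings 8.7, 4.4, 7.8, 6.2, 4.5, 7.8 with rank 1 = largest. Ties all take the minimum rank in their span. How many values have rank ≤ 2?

Sorted (descending): 8.7, 7.8, 7.8, 6.2, 4.5, 4.4
The 2 values of 7.8 occupy positions 2–3 → each gets rank 2.
Ranks ≤ 2: {1, 2, 2} → 3 values.

3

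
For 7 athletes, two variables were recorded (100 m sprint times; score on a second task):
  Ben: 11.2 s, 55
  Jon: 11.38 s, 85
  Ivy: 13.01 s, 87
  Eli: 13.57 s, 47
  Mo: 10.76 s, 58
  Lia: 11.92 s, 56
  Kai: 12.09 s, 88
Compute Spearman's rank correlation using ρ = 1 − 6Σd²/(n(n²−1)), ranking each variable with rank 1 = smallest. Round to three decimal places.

0.036

Ranks of variable 1: 2, 3, 6, 7, 1, 4, 5
Ranks of variable 2: 2, 5, 6, 1, 4, 3, 7
d = r₁ − r₂: 0, -2, 0, 6, -3, 1, -2
d²: 0, 4, 0, 36, 9, 1, 4; Σd² = 54
ρ = 1 − 6·54/(7·48) = 1 − 324/336 = 0.036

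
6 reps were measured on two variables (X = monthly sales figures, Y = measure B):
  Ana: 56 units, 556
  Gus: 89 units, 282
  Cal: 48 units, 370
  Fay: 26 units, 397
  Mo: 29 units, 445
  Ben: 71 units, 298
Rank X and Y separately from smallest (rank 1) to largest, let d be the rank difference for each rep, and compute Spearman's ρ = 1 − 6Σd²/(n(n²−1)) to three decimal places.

-0.600

Ranks of variable 1: 4, 6, 3, 1, 2, 5
Ranks of variable 2: 6, 1, 3, 4, 5, 2
d = r₁ − r₂: -2, 5, 0, -3, -3, 3
d²: 4, 25, 0, 9, 9, 9; Σd² = 56
ρ = 1 − 6·56/(6·35) = 1 − 336/210 = -0.600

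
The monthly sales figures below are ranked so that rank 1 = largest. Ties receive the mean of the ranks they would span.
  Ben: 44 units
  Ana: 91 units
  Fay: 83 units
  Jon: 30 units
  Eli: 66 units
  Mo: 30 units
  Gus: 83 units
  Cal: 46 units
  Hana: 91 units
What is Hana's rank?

1.5

Sorted (descending): 91, 91, 83, 83, 66, 46, 44, 30, 30
The 2 values of 91 occupy positions 1–2 → average rank (1+2)/2 = 1.5.
The 2 values of 83 occupy positions 3–4 → average rank (3+4)/2 = 3.5.
The 2 values of 30 occupy positions 8–9 → average rank (8+9)/2 = 8.5.
Hana has value 91 units → rank 1.5.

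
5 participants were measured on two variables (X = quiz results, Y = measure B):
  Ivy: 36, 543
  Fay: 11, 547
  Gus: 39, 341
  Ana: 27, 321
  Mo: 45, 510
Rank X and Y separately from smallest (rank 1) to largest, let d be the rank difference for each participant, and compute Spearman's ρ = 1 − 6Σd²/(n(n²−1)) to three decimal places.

Ranks of variable 1: 3, 1, 4, 2, 5
Ranks of variable 2: 4, 5, 2, 1, 3
d = r₁ − r₂: -1, -4, 2, 1, 2
d²: 1, 16, 4, 1, 4; Σd² = 26
ρ = 1 − 6·26/(5·24) = 1 − 156/120 = -0.300

-0.300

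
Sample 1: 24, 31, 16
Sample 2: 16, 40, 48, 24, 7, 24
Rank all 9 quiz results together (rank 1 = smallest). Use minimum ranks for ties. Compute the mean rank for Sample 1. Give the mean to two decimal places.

Sorted (ascending): 7, 16, 16, 24, 24, 24, 31, 40, 48
The 2 values of 16 occupy positions 2–3 → each gets rank 2.
The 3 values of 24 occupy positions 4–6 → each gets rank 4.
Sample 1 values → pooled ranks: 24→4, 31→7, 16→2
Mean rank = (4 + 7 + 2) / 3 = 4.33

4.33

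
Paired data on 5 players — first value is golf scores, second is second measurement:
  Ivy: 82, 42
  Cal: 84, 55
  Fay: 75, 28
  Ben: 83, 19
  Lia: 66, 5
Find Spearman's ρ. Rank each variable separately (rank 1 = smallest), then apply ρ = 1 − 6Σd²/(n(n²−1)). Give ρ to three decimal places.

Ranks of variable 1: 3, 5, 2, 4, 1
Ranks of variable 2: 4, 5, 3, 2, 1
d = r₁ − r₂: -1, 0, -1, 2, 0
d²: 1, 0, 1, 4, 0; Σd² = 6
ρ = 1 − 6·6/(5·24) = 1 − 36/120 = 0.700

0.700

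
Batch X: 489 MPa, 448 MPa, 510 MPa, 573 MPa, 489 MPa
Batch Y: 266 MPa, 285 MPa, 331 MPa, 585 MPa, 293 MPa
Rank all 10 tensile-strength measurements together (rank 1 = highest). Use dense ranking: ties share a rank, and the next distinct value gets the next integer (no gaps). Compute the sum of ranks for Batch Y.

Sorted (descending): 585, 573, 510, 489, 489, 448, 331, 293, 285, 266
The 2 values of 489 share dense rank 4.
Remaining distinct values take the next consecutive integers.
Batch Y values → pooled ranks: 266→9, 285→8, 331→6, 585→1, 293→7
Rank sum = 9 + 8 + 6 + 1 + 7 = 31

31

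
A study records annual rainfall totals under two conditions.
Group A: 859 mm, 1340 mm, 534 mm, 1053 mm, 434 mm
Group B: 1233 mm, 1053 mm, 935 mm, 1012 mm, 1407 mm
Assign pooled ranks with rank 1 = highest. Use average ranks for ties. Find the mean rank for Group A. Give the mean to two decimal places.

6.70

Sorted (descending): 1407, 1340, 1233, 1053, 1053, 1012, 935, 859, 534, 434
The 2 values of 1053 occupy positions 4–5 → average rank (4+5)/2 = 4.5.
Group A values → pooled ranks: 859→8, 1340→2, 534→9, 1053→4.5, 434→10
Mean rank = (8 + 2 + 9 + 4.5 + 10) / 5 = 6.70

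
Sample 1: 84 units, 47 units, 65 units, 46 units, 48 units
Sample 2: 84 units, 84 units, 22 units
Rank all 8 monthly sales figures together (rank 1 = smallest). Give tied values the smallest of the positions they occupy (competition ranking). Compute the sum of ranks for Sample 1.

20

Sorted (ascending): 22, 46, 47, 48, 65, 84, 84, 84
The 3 values of 84 occupy positions 6–8 → each gets rank 6.
Sample 1 values → pooled ranks: 84→6, 47→3, 65→5, 46→2, 48→4
Rank sum = 6 + 3 + 5 + 2 + 4 = 20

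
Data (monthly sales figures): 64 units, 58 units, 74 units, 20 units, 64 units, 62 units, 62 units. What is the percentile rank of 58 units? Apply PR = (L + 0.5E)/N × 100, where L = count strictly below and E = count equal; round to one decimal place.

21.4

N = 7.
Strictly below 58: 1. Equal to 58: 1.
PR = (1 + 0.5·1)/7 × 100 = 21.4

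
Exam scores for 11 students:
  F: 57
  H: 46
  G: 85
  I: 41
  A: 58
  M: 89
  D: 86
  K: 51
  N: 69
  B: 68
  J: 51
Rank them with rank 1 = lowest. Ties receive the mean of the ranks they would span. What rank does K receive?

Sorted (ascending): 41, 46, 51, 51, 57, 58, 68, 69, 85, 86, 89
The 2 values of 51 occupy positions 3–4 → average rank (3+4)/2 = 3.5.
K has value 51 → rank 3.5.

3.5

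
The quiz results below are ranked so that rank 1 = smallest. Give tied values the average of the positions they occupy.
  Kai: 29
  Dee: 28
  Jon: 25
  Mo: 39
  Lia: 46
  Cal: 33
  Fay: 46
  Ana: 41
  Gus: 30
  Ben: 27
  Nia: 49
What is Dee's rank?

Sorted (ascending): 25, 27, 28, 29, 30, 33, 39, 41, 46, 46, 49
The 2 values of 46 occupy positions 9–10 → average rank (9+10)/2 = 9.5.
Dee has value 28 → rank 3.

3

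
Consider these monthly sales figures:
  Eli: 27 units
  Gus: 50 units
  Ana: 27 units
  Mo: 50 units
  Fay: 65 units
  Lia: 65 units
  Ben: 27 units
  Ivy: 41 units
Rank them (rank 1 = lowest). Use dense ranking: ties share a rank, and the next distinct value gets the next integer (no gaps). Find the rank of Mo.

Sorted (ascending): 27, 27, 27, 41, 50, 50, 65, 65
The 3 values of 27 share dense rank 1.
The 2 values of 50 share dense rank 3.
The 2 values of 65 share dense rank 4.
Remaining distinct values take the next consecutive integers.
Mo has value 50 units → rank 3.

3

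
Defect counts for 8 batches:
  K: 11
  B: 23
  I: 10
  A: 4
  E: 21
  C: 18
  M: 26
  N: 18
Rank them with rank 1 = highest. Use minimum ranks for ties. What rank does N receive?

Sorted (descending): 26, 23, 21, 18, 18, 11, 10, 4
The 2 values of 18 occupy positions 4–5 → each gets rank 4.
N has value 18 → rank 4.

4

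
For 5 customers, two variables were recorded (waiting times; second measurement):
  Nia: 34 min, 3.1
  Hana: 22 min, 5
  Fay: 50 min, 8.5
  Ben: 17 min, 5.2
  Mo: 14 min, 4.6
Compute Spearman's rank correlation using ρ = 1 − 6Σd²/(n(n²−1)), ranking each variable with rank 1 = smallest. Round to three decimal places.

0.300

Ranks of variable 1: 4, 3, 5, 2, 1
Ranks of variable 2: 1, 3, 5, 4, 2
d = r₁ − r₂: 3, 0, 0, -2, -1
d²: 9, 0, 0, 4, 1; Σd² = 14
ρ = 1 − 6·14/(5·24) = 1 − 84/120 = 0.300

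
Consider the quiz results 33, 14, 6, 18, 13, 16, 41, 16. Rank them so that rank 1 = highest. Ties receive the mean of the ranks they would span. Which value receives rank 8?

Sorted (descending): 41, 33, 18, 16, 16, 14, 13, 6
The 2 values of 16 occupy positions 4–5 → average rank (4+5)/2 = 4.5.
Rank 8 → value 6.

6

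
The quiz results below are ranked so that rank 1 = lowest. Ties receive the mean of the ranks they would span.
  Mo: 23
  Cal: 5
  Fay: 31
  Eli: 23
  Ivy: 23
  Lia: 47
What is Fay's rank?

Sorted (ascending): 5, 23, 23, 23, 31, 47
The 3 values of 23 occupy positions 2–4 → average rank 3.
Fay has value 31 → rank 5.

5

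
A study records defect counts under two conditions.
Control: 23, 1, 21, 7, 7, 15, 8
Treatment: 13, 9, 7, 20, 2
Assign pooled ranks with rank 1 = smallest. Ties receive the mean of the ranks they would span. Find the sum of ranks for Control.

Sorted (ascending): 1, 2, 7, 7, 7, 8, 9, 13, 15, 20, 21, 23
The 3 values of 7 occupy positions 3–5 → average rank 4.
Control values → pooled ranks: 23→12, 1→1, 21→11, 7→4, 7→4, 15→9, 8→6
Rank sum = 12 + 1 + 11 + 4 + 4 + 9 + 6 = 47

47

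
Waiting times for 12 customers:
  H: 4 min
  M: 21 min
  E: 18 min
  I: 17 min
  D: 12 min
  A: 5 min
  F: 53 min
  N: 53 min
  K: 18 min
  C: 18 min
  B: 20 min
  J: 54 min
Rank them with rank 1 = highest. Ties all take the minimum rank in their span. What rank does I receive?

Sorted (descending): 54, 53, 53, 21, 20, 18, 18, 18, 17, 12, 5, 4
The 2 values of 53 occupy positions 2–3 → each gets rank 2.
The 3 values of 18 occupy positions 6–8 → each gets rank 6.
I has value 17 min → rank 9.

9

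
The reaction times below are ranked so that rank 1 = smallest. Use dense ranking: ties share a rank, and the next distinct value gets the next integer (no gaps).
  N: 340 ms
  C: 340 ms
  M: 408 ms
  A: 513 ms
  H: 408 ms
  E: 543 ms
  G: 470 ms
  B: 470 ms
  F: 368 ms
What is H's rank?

Sorted (ascending): 340, 340, 368, 408, 408, 470, 470, 513, 543
The 2 values of 340 share dense rank 1.
The 2 values of 408 share dense rank 3.
The 2 values of 470 share dense rank 4.
Remaining distinct values take the next consecutive integers.
H has value 408 ms → rank 3.

3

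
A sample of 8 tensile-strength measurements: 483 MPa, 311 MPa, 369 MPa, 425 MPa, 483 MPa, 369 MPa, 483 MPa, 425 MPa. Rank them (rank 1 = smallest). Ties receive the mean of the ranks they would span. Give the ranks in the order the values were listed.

7, 1, 2.5, 4.5, 7, 2.5, 7, 4.5

Sorted (ascending): 311, 369, 369, 425, 425, 483, 483, 483
The 2 values of 369 occupy positions 2–3 → average rank (2+3)/2 = 2.5.
The 2 values of 425 occupy positions 4–5 → average rank (4+5)/2 = 4.5.
The 3 values of 483 occupy positions 6–8 → average rank 7.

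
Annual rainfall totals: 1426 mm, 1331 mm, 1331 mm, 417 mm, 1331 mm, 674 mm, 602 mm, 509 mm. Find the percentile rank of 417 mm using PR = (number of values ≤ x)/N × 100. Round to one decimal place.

12.5

N = 8.
Strictly below 417: 0. Equal to 417: 1.
PR = 1/8 × 100 = 12.5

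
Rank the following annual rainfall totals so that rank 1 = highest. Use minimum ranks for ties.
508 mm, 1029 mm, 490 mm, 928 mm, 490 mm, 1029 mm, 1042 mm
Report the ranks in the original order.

Sorted (descending): 1042, 1029, 1029, 928, 508, 490, 490
The 2 values of 1029 occupy positions 2–3 → each gets rank 2.
The 2 values of 490 occupy positions 6–7 → each gets rank 6.

5, 2, 6, 4, 6, 2, 1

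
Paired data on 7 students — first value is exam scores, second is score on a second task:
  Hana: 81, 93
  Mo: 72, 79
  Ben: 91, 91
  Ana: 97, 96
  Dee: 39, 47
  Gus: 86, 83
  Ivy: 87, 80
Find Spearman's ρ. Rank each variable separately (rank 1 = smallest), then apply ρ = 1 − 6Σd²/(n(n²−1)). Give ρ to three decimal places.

Ranks of variable 1: 3, 2, 6, 7, 1, 4, 5
Ranks of variable 2: 6, 2, 5, 7, 1, 4, 3
d = r₁ − r₂: -3, 0, 1, 0, 0, 0, 2
d²: 9, 0, 1, 0, 0, 0, 4; Σd² = 14
ρ = 1 − 6·14/(7·48) = 1 − 84/336 = 0.750

0.750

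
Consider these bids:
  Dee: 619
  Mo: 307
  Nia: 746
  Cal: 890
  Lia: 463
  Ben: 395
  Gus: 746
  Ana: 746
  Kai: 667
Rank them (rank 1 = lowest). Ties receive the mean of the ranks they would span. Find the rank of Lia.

3

Sorted (ascending): 307, 395, 463, 619, 667, 746, 746, 746, 890
The 3 values of 746 occupy positions 6–8 → average rank 7.
Lia has value 463 → rank 3.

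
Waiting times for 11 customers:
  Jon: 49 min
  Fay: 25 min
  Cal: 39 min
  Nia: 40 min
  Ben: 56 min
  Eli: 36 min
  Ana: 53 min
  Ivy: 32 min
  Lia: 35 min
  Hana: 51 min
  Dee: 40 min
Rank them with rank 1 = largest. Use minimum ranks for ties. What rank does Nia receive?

5

Sorted (descending): 56, 53, 51, 49, 40, 40, 39, 36, 35, 32, 25
The 2 values of 40 occupy positions 5–6 → each gets rank 5.
Nia has value 40 min → rank 5.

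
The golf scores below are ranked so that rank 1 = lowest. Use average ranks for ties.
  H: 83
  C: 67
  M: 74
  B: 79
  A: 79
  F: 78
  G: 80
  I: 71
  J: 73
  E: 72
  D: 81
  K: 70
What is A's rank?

Sorted (ascending): 67, 70, 71, 72, 73, 74, 78, 79, 79, 80, 81, 83
The 2 values of 79 occupy positions 8–9 → average rank (8+9)/2 = 8.5.
A has value 79 → rank 8.5.

8.5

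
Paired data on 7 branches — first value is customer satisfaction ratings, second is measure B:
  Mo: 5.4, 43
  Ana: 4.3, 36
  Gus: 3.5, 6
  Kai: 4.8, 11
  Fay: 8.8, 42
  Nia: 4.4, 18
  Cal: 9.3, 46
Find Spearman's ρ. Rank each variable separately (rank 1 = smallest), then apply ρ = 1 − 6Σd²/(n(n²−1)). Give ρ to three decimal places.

Ranks of variable 1: 5, 2, 1, 4, 6, 3, 7
Ranks of variable 2: 6, 4, 1, 2, 5, 3, 7
d = r₁ − r₂: -1, -2, 0, 2, 1, 0, 0
d²: 1, 4, 0, 4, 1, 0, 0; Σd² = 10
ρ = 1 − 6·10/(7·48) = 1 − 60/336 = 0.821

0.821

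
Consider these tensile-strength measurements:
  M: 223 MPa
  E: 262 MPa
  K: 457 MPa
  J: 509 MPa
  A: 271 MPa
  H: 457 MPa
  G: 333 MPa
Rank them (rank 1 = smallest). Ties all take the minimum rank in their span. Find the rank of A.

Sorted (ascending): 223, 262, 271, 333, 457, 457, 509
The 2 values of 457 occupy positions 5–6 → each gets rank 5.
A has value 271 MPa → rank 3.

3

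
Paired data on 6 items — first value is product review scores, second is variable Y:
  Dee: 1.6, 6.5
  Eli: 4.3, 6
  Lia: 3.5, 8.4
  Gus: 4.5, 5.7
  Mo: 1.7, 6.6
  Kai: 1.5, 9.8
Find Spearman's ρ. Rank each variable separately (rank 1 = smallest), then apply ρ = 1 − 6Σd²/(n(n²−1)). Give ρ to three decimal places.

-0.771

Ranks of variable 1: 2, 5, 4, 6, 3, 1
Ranks of variable 2: 3, 2, 5, 1, 4, 6
d = r₁ − r₂: -1, 3, -1, 5, -1, -5
d²: 1, 9, 1, 25, 1, 25; Σd² = 62
ρ = 1 − 6·62/(6·35) = 1 − 372/210 = -0.771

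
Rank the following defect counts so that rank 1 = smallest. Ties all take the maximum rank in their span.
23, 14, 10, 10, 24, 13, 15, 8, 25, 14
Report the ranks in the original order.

Sorted (ascending): 8, 10, 10, 13, 14, 14, 15, 23, 24, 25
The 2 values of 10 occupy positions 2–3 → each gets rank 3.
The 2 values of 14 occupy positions 5–6 → each gets rank 6.

8, 6, 3, 3, 9, 4, 7, 1, 10, 6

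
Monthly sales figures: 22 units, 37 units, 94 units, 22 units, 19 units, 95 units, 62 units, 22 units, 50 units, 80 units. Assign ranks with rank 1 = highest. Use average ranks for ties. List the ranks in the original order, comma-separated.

Sorted (descending): 95, 94, 80, 62, 50, 37, 22, 22, 22, 19
The 3 values of 22 occupy positions 7–9 → average rank 8.

8, 6, 2, 8, 10, 1, 4, 8, 5, 3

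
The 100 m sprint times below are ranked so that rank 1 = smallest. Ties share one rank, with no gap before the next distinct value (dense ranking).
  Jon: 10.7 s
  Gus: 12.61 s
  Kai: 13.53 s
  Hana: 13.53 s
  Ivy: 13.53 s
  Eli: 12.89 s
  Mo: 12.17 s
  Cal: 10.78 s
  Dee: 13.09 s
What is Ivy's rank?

7

Sorted (ascending): 10.7, 10.78, 12.17, 12.61, 12.89, 13.09, 13.53, 13.53, 13.53
The 3 values of 13.53 share dense rank 7.
Remaining distinct values take the next consecutive integers.
Ivy has value 13.53 s → rank 7.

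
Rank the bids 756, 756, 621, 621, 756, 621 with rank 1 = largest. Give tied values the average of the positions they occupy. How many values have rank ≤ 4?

Sorted (descending): 756, 756, 756, 621, 621, 621
The 3 values of 756 occupy positions 1–3 → average rank 2.
The 3 values of 621 occupy positions 4–6 → average rank 5.
Ranks ≤ 4: {2, 2, 2} → 3 values.

3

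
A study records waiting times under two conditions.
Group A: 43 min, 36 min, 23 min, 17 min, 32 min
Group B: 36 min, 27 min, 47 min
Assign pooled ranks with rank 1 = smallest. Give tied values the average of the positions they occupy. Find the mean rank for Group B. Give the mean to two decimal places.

Sorted (ascending): 17, 23, 27, 32, 36, 36, 43, 47
The 2 values of 36 occupy positions 5–6 → average rank (5+6)/2 = 5.5.
Group B values → pooled ranks: 36→5.5, 27→3, 47→8
Mean rank = (5.5 + 3 + 8) / 3 = 5.50

5.50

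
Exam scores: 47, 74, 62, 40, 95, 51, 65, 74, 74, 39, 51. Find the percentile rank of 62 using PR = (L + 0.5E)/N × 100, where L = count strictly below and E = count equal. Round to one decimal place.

N = 11.
Strictly below 62: 5. Equal to 62: 1.
PR = (5 + 0.5·1)/11 × 100 = 50.0

50.0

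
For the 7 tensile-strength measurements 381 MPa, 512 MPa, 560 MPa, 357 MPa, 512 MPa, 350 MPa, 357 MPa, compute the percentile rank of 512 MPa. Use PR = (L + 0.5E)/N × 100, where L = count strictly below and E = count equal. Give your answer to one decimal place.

71.4

N = 7.
Strictly below 512: 4. Equal to 512: 2.
PR = (4 + 0.5·2)/7 × 100 = 71.4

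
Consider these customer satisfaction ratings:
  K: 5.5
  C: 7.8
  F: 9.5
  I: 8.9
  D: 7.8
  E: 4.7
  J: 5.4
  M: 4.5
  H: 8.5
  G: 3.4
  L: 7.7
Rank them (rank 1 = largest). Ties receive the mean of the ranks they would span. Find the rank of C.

4.5

Sorted (descending): 9.5, 8.9, 8.5, 7.8, 7.8, 7.7, 5.5, 5.4, 4.7, 4.5, 3.4
The 2 values of 7.8 occupy positions 4–5 → average rank (4+5)/2 = 4.5.
C has value 7.8 → rank 4.5.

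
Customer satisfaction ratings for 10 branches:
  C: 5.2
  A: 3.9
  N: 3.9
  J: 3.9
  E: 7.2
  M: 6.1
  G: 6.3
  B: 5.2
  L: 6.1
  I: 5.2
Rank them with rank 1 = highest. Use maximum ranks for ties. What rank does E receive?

1

Sorted (descending): 7.2, 6.3, 6.1, 6.1, 5.2, 5.2, 5.2, 3.9, 3.9, 3.9
The 2 values of 6.1 occupy positions 3–4 → each gets rank 4.
The 3 values of 5.2 occupy positions 5–7 → each gets rank 7.
The 3 values of 3.9 occupy positions 8–10 → each gets rank 10.
E has value 7.2 → rank 1.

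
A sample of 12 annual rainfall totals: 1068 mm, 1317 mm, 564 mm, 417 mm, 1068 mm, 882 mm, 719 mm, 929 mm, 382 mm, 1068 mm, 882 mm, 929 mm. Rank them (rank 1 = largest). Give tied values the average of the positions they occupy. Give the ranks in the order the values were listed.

3, 1, 10, 11, 3, 7.5, 9, 5.5, 12, 3, 7.5, 5.5

Sorted (descending): 1317, 1068, 1068, 1068, 929, 929, 882, 882, 719, 564, 417, 382
The 3 values of 1068 occupy positions 2–4 → average rank 3.
The 2 values of 929 occupy positions 5–6 → average rank (5+6)/2 = 5.5.
The 2 values of 882 occupy positions 7–8 → average rank (7+8)/2 = 7.5.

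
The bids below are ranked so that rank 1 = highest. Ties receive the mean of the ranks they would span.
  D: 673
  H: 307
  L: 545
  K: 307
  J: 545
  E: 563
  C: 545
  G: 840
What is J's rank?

5

Sorted (descending): 840, 673, 563, 545, 545, 545, 307, 307
The 3 values of 545 occupy positions 4–6 → average rank 5.
The 2 values of 307 occupy positions 7–8 → average rank (7+8)/2 = 7.5.
J has value 545 → rank 5.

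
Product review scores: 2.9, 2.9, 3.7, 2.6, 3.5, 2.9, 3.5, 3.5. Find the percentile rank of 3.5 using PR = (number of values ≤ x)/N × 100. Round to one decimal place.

87.5

N = 8.
Strictly below 3.5: 4. Equal to 3.5: 3.
PR = 7/8 × 100 = 87.5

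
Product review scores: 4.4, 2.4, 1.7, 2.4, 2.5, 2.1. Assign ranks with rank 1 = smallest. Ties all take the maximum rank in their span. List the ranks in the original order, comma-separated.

Sorted (ascending): 1.7, 2.1, 2.4, 2.4, 2.5, 4.4
The 2 values of 2.4 occupy positions 3–4 → each gets rank 4.

6, 4, 1, 4, 5, 2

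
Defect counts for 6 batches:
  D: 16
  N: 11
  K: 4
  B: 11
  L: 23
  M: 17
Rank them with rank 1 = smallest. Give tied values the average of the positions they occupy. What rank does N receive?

2.5

Sorted (ascending): 4, 11, 11, 16, 17, 23
The 2 values of 11 occupy positions 2–3 → average rank (2+3)/2 = 2.5.
N has value 11 → rank 2.5.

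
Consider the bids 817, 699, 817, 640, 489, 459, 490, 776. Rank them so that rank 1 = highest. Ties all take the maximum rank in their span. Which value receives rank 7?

Sorted (descending): 817, 817, 776, 699, 640, 490, 489, 459
The 2 values of 817 occupy positions 1–2 → each gets rank 2.
Rank 7 → value 489.

489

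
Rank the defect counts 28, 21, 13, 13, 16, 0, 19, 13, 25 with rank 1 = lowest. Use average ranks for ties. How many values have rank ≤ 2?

Sorted (ascending): 0, 13, 13, 13, 16, 19, 21, 25, 28
The 3 values of 13 occupy positions 2–4 → average rank 3.
Ranks ≤ 2: {1} → 1 value.

1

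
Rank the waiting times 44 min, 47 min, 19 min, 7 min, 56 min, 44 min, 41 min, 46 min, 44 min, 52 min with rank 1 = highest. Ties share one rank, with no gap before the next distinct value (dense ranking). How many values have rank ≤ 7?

9

Sorted (descending): 56, 52, 47, 46, 44, 44, 44, 41, 19, 7
The 3 values of 44 share dense rank 5.
Remaining distinct values take the next consecutive integers.
Ranks ≤ 7: {1, 2, 3, 4, 5, 5, 5, 6, 7} → 9 values.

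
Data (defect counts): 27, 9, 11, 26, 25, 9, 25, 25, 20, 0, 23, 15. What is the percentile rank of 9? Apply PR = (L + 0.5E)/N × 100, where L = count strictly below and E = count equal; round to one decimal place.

N = 12.
Strictly below 9: 1. Equal to 9: 2.
PR = (1 + 0.5·2)/12 × 100 = 16.7

16.7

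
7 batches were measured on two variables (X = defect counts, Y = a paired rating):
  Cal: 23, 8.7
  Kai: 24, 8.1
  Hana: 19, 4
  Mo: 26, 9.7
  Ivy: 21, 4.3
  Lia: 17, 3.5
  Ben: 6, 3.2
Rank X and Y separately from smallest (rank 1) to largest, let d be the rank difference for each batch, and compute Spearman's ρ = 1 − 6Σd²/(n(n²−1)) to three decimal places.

Ranks of variable 1: 5, 6, 3, 7, 4, 2, 1
Ranks of variable 2: 6, 5, 3, 7, 4, 2, 1
d = r₁ − r₂: -1, 1, 0, 0, 0, 0, 0
d²: 1, 1, 0, 0, 0, 0, 0; Σd² = 2
ρ = 1 − 6·2/(7·48) = 1 − 12/336 = 0.964

0.964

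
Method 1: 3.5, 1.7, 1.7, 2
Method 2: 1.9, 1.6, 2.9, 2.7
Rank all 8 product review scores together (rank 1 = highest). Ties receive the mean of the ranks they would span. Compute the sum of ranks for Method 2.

Sorted (descending): 3.5, 2.9, 2.7, 2, 1.9, 1.7, 1.7, 1.6
The 2 values of 1.7 occupy positions 6–7 → average rank (6+7)/2 = 6.5.
Method 2 values → pooled ranks: 1.9→5, 1.6→8, 2.9→2, 2.7→3
Rank sum = 5 + 8 + 2 + 3 = 18

18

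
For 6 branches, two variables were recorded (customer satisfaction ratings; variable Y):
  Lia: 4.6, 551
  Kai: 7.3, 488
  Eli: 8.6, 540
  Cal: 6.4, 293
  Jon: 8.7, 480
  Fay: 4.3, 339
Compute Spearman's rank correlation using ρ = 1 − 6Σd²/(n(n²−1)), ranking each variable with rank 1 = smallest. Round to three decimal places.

Ranks of variable 1: 2, 4, 5, 3, 6, 1
Ranks of variable 2: 6, 4, 5, 1, 3, 2
d = r₁ − r₂: -4, 0, 0, 2, 3, -1
d²: 16, 0, 0, 4, 9, 1; Σd² = 30
ρ = 1 − 6·30/(6·35) = 1 − 180/210 = 0.143

0.143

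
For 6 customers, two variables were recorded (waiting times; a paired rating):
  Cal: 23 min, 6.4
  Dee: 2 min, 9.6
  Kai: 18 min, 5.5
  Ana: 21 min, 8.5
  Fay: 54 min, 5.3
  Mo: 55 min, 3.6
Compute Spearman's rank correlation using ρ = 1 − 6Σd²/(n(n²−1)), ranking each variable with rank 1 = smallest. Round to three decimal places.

-0.829

Ranks of variable 1: 4, 1, 2, 3, 5, 6
Ranks of variable 2: 4, 6, 3, 5, 2, 1
d = r₁ − r₂: 0, -5, -1, -2, 3, 5
d²: 0, 25, 1, 4, 9, 25; Σd² = 64
ρ = 1 − 6·64/(6·35) = 1 − 384/210 = -0.829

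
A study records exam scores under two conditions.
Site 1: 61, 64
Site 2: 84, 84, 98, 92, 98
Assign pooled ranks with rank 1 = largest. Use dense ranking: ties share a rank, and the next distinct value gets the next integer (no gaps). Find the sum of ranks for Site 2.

10

Sorted (descending): 98, 98, 92, 84, 84, 64, 61
The 2 values of 98 share dense rank 1.
The 2 values of 84 share dense rank 3.
Remaining distinct values take the next consecutive integers.
Site 2 values → pooled ranks: 84→3, 84→3, 98→1, 92→2, 98→1
Rank sum = 3 + 3 + 1 + 2 + 1 = 10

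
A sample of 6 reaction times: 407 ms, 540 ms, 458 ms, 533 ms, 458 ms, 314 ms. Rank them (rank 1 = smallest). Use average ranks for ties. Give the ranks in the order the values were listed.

Sorted (ascending): 314, 407, 458, 458, 533, 540
The 2 values of 458 occupy positions 3–4 → average rank (3+4)/2 = 3.5.

2, 6, 3.5, 5, 3.5, 1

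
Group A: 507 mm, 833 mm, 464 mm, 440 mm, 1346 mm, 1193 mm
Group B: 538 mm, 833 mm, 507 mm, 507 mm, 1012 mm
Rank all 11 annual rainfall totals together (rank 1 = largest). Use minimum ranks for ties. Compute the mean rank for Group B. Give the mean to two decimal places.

5.40

Sorted (descending): 1346, 1193, 1012, 833, 833, 538, 507, 507, 507, 464, 440
The 2 values of 833 occupy positions 4–5 → each gets rank 4.
The 3 values of 507 occupy positions 7–9 → each gets rank 7.
Group B values → pooled ranks: 538→6, 833→4, 507→7, 507→7, 1012→3
Mean rank = (6 + 4 + 7 + 7 + 3) / 5 = 5.40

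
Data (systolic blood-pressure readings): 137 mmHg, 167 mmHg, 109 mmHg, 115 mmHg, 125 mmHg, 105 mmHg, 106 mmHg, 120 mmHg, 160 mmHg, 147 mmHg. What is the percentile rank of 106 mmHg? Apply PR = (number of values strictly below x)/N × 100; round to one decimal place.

10.0

N = 10.
Strictly below 106: 1. Equal to 106: 1.
PR = 1/10 × 100 = 10.0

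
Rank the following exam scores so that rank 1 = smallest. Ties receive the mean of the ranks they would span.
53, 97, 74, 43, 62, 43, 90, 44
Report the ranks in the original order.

4, 8, 6, 1.5, 5, 1.5, 7, 3

Sorted (ascending): 43, 43, 44, 53, 62, 74, 90, 97
The 2 values of 43 occupy positions 1–2 → average rank (1+2)/2 = 1.5.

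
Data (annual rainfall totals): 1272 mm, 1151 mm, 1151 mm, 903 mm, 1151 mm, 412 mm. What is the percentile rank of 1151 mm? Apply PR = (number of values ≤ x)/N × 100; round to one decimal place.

N = 6.
Strictly below 1151: 2. Equal to 1151: 3.
PR = 5/6 × 100 = 83.3

83.3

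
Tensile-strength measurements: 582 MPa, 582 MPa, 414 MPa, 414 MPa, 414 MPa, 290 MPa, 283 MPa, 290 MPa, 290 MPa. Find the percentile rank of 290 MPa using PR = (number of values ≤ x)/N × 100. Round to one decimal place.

44.4

N = 9.
Strictly below 290: 1. Equal to 290: 3.
PR = 4/9 × 100 = 44.4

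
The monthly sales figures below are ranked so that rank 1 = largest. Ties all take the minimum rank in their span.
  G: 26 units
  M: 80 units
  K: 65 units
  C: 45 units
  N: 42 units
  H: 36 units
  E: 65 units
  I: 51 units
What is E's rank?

Sorted (descending): 80, 65, 65, 51, 45, 42, 36, 26
The 2 values of 65 occupy positions 2–3 → each gets rank 2.
E has value 65 units → rank 2.

2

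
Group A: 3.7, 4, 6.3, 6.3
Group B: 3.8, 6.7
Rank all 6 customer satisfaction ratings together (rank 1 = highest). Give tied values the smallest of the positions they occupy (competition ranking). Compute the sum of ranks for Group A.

Sorted (descending): 6.7, 6.3, 6.3, 4, 3.8, 3.7
The 2 values of 6.3 occupy positions 2–3 → each gets rank 2.
Group A values → pooled ranks: 3.7→6, 4→4, 6.3→2, 6.3→2
Rank sum = 6 + 4 + 2 + 2 = 14

14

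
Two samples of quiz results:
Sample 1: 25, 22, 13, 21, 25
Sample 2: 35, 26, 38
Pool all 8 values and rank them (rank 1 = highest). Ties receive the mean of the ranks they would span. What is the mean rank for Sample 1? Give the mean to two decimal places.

6.00

Sorted (descending): 38, 35, 26, 25, 25, 22, 21, 13
The 2 values of 25 occupy positions 4–5 → average rank (4+5)/2 = 4.5.
Sample 1 values → pooled ranks: 25→4.5, 22→6, 13→8, 21→7, 25→4.5
Mean rank = (4.5 + 6 + 8 + 7 + 4.5) / 5 = 6.00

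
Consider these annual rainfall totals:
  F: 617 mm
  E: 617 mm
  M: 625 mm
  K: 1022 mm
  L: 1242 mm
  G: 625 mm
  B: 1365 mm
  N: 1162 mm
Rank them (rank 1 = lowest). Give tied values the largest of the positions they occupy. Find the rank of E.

2

Sorted (ascending): 617, 617, 625, 625, 1022, 1162, 1242, 1365
The 2 values of 617 occupy positions 1–2 → each gets rank 2.
The 2 values of 625 occupy positions 3–4 → each gets rank 4.
E has value 617 mm → rank 2.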